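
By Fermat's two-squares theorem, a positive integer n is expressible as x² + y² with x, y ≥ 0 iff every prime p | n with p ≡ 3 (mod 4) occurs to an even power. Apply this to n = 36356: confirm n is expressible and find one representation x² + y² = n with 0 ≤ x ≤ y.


Step 1: Factor n = 36356 = 2^2 · 61 · 149.
Step 2: Check the mod-4 condition on each prime factor: 2 = 2 (special); 61 ≡ 1 (mod 4), exponent 1; 149 ≡ 1 (mod 4), exponent 1.
All primes ≡ 3 (mod 4) appear to even exponent (or don't appear), so by the two-squares theorem n IS expressible as a sum of two squares.
Step 3: Build a representation. Group n = k² · m with k = 2 and m = 61 · 149 = 9089 (a product of primes ≡ 1 (mod 4)); a representation of m scales to one of n via (k·x)² + (k·y)² = k²(x² + y²). Each prime p ≡ 1 (mod 4) is itself a sum of two squares; find a² by testing p − a² for a perfect square:
  61: 61 − 1² = 60, 61 − 2² = 57, 61 − 3² = 52, 61 − 4² = 45, 61 − 5² = 36 = 6² ⇒ 61 = 5² + 6².
  149: 149 − 1² = 148, 149 − 2² = 145, 149 − 3² = 140, 149 − 4² = 133, 149 − 5² = 124, 149 − 6² = 113, 149 − 7² = 100 = 10² ⇒ 149 = 7² + 10².
  Combine using the Brahmagupta–Fibonacci identity (a² + b²)(c² + d²) = (ac − bd)² + (ad + bc)² = (ac + bd)² + (ad − bc)²:
  61 · 149 = 9089: from (5² + 6²)(7² + 10²), take (5·7 − 6·10, 5·10 + 6·7) = (35 − 60, 50 + 42) = (-25, 92); dropping signs (only squares matter) gives (25, 92); check 25² + 92² = 625 + 8464 = 9089 ✓.
  Scale by k = 2: (2·25, 2·92) = (50, 184).
Step 4: Order so x ≤ y and verify: 50² + 184² = 2500 + 33856 = 36356 = n. ✓

n = 36356 = 50² + 184² (one valid representation with x ≤ y).


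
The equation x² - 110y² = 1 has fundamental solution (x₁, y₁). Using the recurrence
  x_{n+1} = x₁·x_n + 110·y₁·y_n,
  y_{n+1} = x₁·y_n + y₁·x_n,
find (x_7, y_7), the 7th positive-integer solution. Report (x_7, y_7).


Step 1: Find the fundamental solution (x₁, y₁) of x² - 110y² = 1.
  Expand √110 as a continued fraction. a₀ = ⌊√110⌋ = 10; iterate m_{k+1} = d_k·a_k − m_k, d_{k+1} = (110 − m_{k+1}²)/d_k, a_{k+1} = ⌊(a₀ + m_{k+1})/d_{k+1}⌋ (starting m₀ = 0, d₀ = 1), with convergents p_k = a_k·p_{k-1} + p_{k-2}, q_k = a_k·q_{k-1} + q_{k-2} (p₋₁ = 1, q₋₁ = 0):
  k = 0: a₀ = 10; p₀/q₀ = 10/1; p₀² − 110·q₀² = 100 − 110 = -10.
  k = 1: m = 10, d = 10, a = ⌊(10 + 10)/10⌋ = 2; p/q = (2·10 + 1)/(2·1 + 0) = 21/2; p² − 110·q² = 441 − 440 = 1.
  The first convergent with p² − 110·q² = 1 gives the fundamental solution (x₁, y₁) = (21, 2).
Step 2: Apply the recurrence (x_{n+1}, y_{n+1}) = (x₁x_n + 110y₁y_n, x₁y_n + y₁x_n) repeatedly.
  From (x_1, y_1) = (21, 2): x_2 = 21·21 + 110·2·2 = 881; y_2 = 21·2 + 2·21 = 84.
  From (x_2, y_2) = (881, 84): x_3 = 21·881 + 110·2·84 = 36981; y_3 = 21·84 + 2·881 = 3526.
  From (x_3, y_3) = (36981, 3526): x_4 = 21·36981 + 110·2·3526 = 1552321; y_4 = 21·3526 + 2·36981 = 148008.
  From (x_4, y_4) = (1552321, 148008): x_5 = 21·1552321 + 110·2·148008 = 65160501; y_5 = 21·148008 + 2·1552321 = 6212810.
  From (x_5, y_5) = (65160501, 6212810): x_6 = 21·65160501 + 110·2·6212810 = 2735188721; y_6 = 21·6212810 + 2·65160501 = 260790012.
  From (x_6, y_6) = (2735188721, 260790012): x_7 = 21·2735188721 + 110·2·260790012 = 114812765781; y_7 = 21·260790012 + 2·2735188721 = 10946967694.
Step 3: Verify x_7² - 110·y_7² = 13181971186282764539961 - 13181971186282764539960 = 1 (should be 1). ✓

(x_1, y_1) = (21, 2); (x_7, y_7) = (114812765781, 10946967694).


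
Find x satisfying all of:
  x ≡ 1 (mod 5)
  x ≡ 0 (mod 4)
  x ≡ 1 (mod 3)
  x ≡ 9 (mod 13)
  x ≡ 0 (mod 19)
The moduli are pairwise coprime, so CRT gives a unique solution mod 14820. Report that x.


Product of moduli M = 5 · 4 · 3 · 13 · 19 = 14820.
Merge one congruence at a time:
  Start: x ≡ 1 (mod 5).
  Combine with x ≡ 0 (mod 4); new modulus lcm = 20.
    Write x = 1 + 5·t and substitute into x ≡ 0 (mod 4): 5·t ≡ 0 − 1 = -1 (mod 4).
    Reduce coefficients mod 4: 1·t ≡ 3 (mod 4).
    So t ≡ 3 (mod 4).
    Then x = 1 + 5·3 = 16, valid modulo lcm(5, 4) = 20: x ≡ 16 (mod 20).
  Combine with x ≡ 1 (mod 3); new modulus lcm = 60.
    Write x = 16 + 20·t and substitute into x ≡ 1 (mod 3): 20·t ≡ 1 − 16 = -15 (mod 3).
    Reduce coefficients mod 3: 2·t ≡ 0 (mod 3).
    The inverse of 2 mod 3 is 2 (since 2·2 = 4 = 1·3 + 1), so t ≡ 2·0 = 0 ≡ 0 (mod 3).
    Then x = 16 + 20·0 = 16, valid modulo lcm(20, 3) = 60: x ≡ 16 (mod 60).
  Combine with x ≡ 9 (mod 13); new modulus lcm = 780.
    Write x = 16 + 60·t and substitute into x ≡ 9 (mod 13): 60·t ≡ 9 − 16 = -7 (mod 13).
    Reduce coefficients mod 13: 8·t ≡ 6 (mod 13).
    The inverse of 8 mod 13 is 5 (since 8·5 = 40 = 3·13 + 1), so t ≡ 5·6 = 30 ≡ 4 (mod 13).
    Then x = 16 + 60·4 = 256, valid modulo lcm(60, 13) = 780: x ≡ 256 (mod 780).
  Combine with x ≡ 0 (mod 19); new modulus lcm = 14820.
    Write x = 256 + 780·t and substitute into x ≡ 0 (mod 19): 780·t ≡ 0 − 256 = -256 (mod 19).
    Reduce coefficients mod 19: 1·t ≡ 10 (mod 19).
    So t ≡ 10 (mod 19).
    Then x = 256 + 780·10 = 8056, valid modulo lcm(780, 19) = 14820: x ≡ 8056 (mod 14820).
Verify against each original: 8056 mod 5 = 1, 8056 mod 4 = 0, 8056 mod 3 = 1, 8056 mod 13 = 9, 8056 mod 19 = 0.

x ≡ 8056 (mod 14820).


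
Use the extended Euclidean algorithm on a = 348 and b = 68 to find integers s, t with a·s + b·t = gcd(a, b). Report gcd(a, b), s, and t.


Euclidean algorithm on (348, 68) — divide until remainder is 0:
  348 = 5 · 68 + 8
  68 = 8 · 8 + 4
  8 = 2 · 4 + 0
gcd(348, 68) = 4.
Track Bezout coefficients alongside the remainders: start with r₀ = 348 = a·1 + b·0 (s = 1, t = 0) and r₁ = 68 = a·0 + b·1 (s = 0, t = 1); each new remainder r_{k+1} = r_{k-1} − q_k·r_k inherits s_{k+1} = s_{k-1} − q_k·s_k, t_{k+1} = t_{k-1} − q_k·t_k, so r_k = a·s_k + b·t_k at every step:
  q = 5: r = 8, s = 1 − 5·0 = 1, t = 0 − 5·1 = -5  (check: 348·1 + 68·(-5) = 8)
  q = 8: r = 4, s = 0 − 8·1 = -8, t = 1 − 8·(-5) = 41  (check: 348·(-8) + 68·41 = 4)
The row with r = 4 (the gcd) gives the Bezout coefficients s = -8, t = 41.
Result: 348 · (-8) + 68 · (41) = 4.

gcd(348, 68) = 4; s = -8, t = 41 (check: 348·(-8) + 68·41 = 4).


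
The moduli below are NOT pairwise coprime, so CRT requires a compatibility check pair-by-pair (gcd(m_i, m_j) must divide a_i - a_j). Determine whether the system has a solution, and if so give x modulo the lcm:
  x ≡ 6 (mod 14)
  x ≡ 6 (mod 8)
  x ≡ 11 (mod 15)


Moduli 14, 8, 15 are not pairwise coprime, so CRT works modulo lcm(m_i) when all pairwise compatibility conditions hold.
Pairwise compatibility: gcd(m_i, m_j) must divide a_i - a_j for every pair.
Merge one congruence at a time:
  Start: x ≡ 6 (mod 14).
  Combine with x ≡ 6 (mod 8): gcd(14, 8) = 2; 6 - 6 = 0, which IS divisible by 2, so compatible.
    Write x = 6 + 14·t and substitute into x ≡ 6 (mod 8): 14·t ≡ 6 − 6 = 0 (mod 8).
    Divide the congruence (and modulus) by g = 2: 7·t ≡ 0 (mod 4).
    Reduce coefficients mod 4: 3·t ≡ 0 (mod 4).
    The inverse of 3 mod 4 is 3 (since 3·3 = 9 = 2·4 + 1), so t ≡ 3·0 = 0 ≡ 0 (mod 4).
    Then x = 6 + 14·0 = 6, valid modulo lcm(14, 8) = 56: x ≡ 6 (mod 56).
  Combine with x ≡ 11 (mod 15): gcd(56, 15) = 1; 11 - 6 = 5, which IS divisible by 1, so compatible.
    Write x = 6 + 56·t and substitute into x ≡ 11 (mod 15): 56·t ≡ 11 − 6 = 5 (mod 15).
    Reduce coefficients mod 15: 11·t ≡ 5 (mod 15).
    The inverse of 11 mod 15 is 11 (since 11·11 = 121 = 8·15 + 1), so t ≡ 11·5 = 55 ≡ 10 (mod 15).
    Then x = 6 + 56·10 = 566, valid modulo lcm(56, 15) = 840: x ≡ 566 (mod 840).
Verify: 566 mod 14 = 6, 566 mod 8 = 6, 566 mod 15 = 11.

x ≡ 566 (mod 840).


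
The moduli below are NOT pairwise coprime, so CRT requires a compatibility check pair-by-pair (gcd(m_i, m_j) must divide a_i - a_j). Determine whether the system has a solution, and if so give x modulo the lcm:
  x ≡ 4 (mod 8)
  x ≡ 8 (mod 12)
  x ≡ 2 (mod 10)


Moduli 8, 12, 10 are not pairwise coprime, so CRT works modulo lcm(m_i) when all pairwise compatibility conditions hold.
Pairwise compatibility: gcd(m_i, m_j) must divide a_i - a_j for every pair.
Merge one congruence at a time:
  Start: x ≡ 4 (mod 8).
  Combine with x ≡ 8 (mod 12): gcd(8, 12) = 4; 8 - 4 = 4, which IS divisible by 4, so compatible.
    Write x = 4 + 8·t and substitute into x ≡ 8 (mod 12): 8·t ≡ 8 − 4 = 4 (mod 12).
    Divide the congruence (and modulus) by g = 4: 2·t ≡ 1 (mod 3).
    The inverse of 2 mod 3 is 2 (since 2·2 = 4 = 1·3 + 1), so t ≡ 2·1 = 2 ≡ 2 (mod 3).
    Then x = 4 + 8·2 = 20, valid modulo lcm(8, 12) = 24: x ≡ 20 (mod 24).
  Combine with x ≡ 2 (mod 10): gcd(24, 10) = 2; 2 - 20 = -18, which IS divisible by 2, so compatible.
    Write x = 20 + 24·t and substitute into x ≡ 2 (mod 10): 24·t ≡ 2 − 20 = -18 (mod 10).
    Divide the congruence (and modulus) by g = 2: 12·t ≡ -9 (mod 5).
    Reduce coefficients mod 5: 2·t ≡ 1 (mod 5).
    The inverse of 2 mod 5 is 3 (since 2·3 = 6 = 1·5 + 1), so t ≡ 3·1 = 3 ≡ 3 (mod 5).
    Then x = 20 + 24·3 = 92, valid modulo lcm(24, 10) = 120: x ≡ 92 (mod 120).
Verify: 92 mod 8 = 4, 92 mod 12 = 8, 92 mod 10 = 2.

x ≡ 92 (mod 120).


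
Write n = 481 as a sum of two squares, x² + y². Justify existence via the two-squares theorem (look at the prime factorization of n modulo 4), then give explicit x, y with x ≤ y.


Step 1: Factor n = 481 = 13 · 37.
Step 2: Check the mod-4 condition on each prime factor: 13 ≡ 1 (mod 4), exponent 1; 37 ≡ 1 (mod 4), exponent 1.
All primes ≡ 3 (mod 4) appear to even exponent (or don't appear), so by the two-squares theorem n IS expressible as a sum of two squares.
Step 3: Build a representation. Here n = 13 · 37 is a product of primes ≡ 1 (mod 4). Each prime p ≡ 1 (mod 4) is itself a sum of two squares; find a² by testing p − a² for a perfect square:
  13: 13 − 1² = 12, 13 − 2² = 9 = 3² ⇒ 13 = 2² + 3².
  37: 37 − 1² = 36 = 6² ⇒ 37 = 1² + 6².
  Combine using the Brahmagupta–Fibonacci identity (a² + b²)(c² + d²) = (ac − bd)² + (ad + bc)² = (ac + bd)² + (ad − bc)²:
  13 · 37 = 481: from (2² + 3²)(1² + 6²), take (2·1 − 3·6, 2·6 + 3·1) = (2 − 18, 12 + 3) = (-16, 15); dropping signs (only squares matter) gives (16, 15); check 16² + 15² = 256 + 225 = 481 ✓.
Step 4: Order so x ≤ y and verify: 15² + 16² = 225 + 256 = 481 = n. ✓

n = 481 = 15² + 16² (one valid representation with x ≤ y).


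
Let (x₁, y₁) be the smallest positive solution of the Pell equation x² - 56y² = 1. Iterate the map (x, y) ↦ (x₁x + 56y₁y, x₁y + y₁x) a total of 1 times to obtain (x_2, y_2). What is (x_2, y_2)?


Step 1: Find the fundamental solution (x₁, y₁) of x² - 56y² = 1.
  Expand √56 as a continued fraction. a₀ = ⌊√56⌋ = 7; iterate m_{k+1} = d_k·a_k − m_k, d_{k+1} = (56 − m_{k+1}²)/d_k, a_{k+1} = ⌊(a₀ + m_{k+1})/d_{k+1}⌋ (starting m₀ = 0, d₀ = 1), with convergents p_k = a_k·p_{k-1} + p_{k-2}, q_k = a_k·q_{k-1} + q_{k-2} (p₋₁ = 1, q₋₁ = 0):
  k = 0: a₀ = 7; p₀/q₀ = 7/1; p₀² − 56·q₀² = 49 − 56 = -7.
  k = 1: m = 7, d = 7, a = ⌊(7 + 7)/7⌋ = 2; p/q = (2·7 + 1)/(2·1 + 0) = 15/2; p² − 56·q² = 225 − 224 = 1.
  The first convergent with p² − 56·q² = 1 gives the fundamental solution (x₁, y₁) = (15, 2).
Step 2: Apply the recurrence (x_{n+1}, y_{n+1}) = (x₁x_n + 56y₁y_n, x₁y_n + y₁x_n) repeatedly.
  From (x_1, y_1) = (15, 2): x_2 = 15·15 + 56·2·2 = 449; y_2 = 15·2 + 2·15 = 60.
Step 3: Verify x_2² - 56·y_2² = 201601 - 201600 = 1 (should be 1). ✓

(x_1, y_1) = (15, 2); (x_2, y_2) = (449, 60).


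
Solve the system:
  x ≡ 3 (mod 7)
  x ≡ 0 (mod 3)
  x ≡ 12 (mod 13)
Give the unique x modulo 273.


Moduli 7, 3, 13 are pairwise coprime; by CRT there is a unique solution modulo M = 7 · 3 · 13 = 273.
Solve pairwise, accumulating the modulus:
  Start with x ≡ 3 (mod 7).
  Combine with x ≡ 0 (mod 3): since gcd(7, 3) = 1, we get a unique residue mod 21.
    Write x = 3 + 7·t and substitute into x ≡ 0 (mod 3): 7·t ≡ 0 − 3 = -3 (mod 3).
    Reduce coefficients mod 3: 1·t ≡ 0 (mod 3).
    So t ≡ 0 (mod 3).
    Then x = 3 + 7·0 = 3, valid modulo lcm(7, 3) = 21: x ≡ 3 (mod 21).
  Combine with x ≡ 12 (mod 13): since gcd(21, 13) = 1, we get a unique residue mod 273.
    Write x = 3 + 21·t and substitute into x ≡ 12 (mod 13): 21·t ≡ 12 − 3 = 9 (mod 13).
    Reduce coefficients mod 13: 8·t ≡ 9 (mod 13).
    The inverse of 8 mod 13 is 5 (since 8·5 = 40 = 3·13 + 1), so t ≡ 5·9 = 45 ≡ 6 (mod 13).
    Then x = 3 + 21·6 = 129, valid modulo lcm(21, 13) = 273: x ≡ 129 (mod 273).
Verify: 129 mod 7 = 3 ✓, 129 mod 3 = 0 ✓, 129 mod 13 = 12 ✓.

x ≡ 129 (mod 273).


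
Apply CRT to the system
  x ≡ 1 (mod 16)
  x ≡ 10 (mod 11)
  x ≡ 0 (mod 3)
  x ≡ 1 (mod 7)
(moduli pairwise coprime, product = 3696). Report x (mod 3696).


Product of moduli M = 16 · 11 · 3 · 7 = 3696.
Merge one congruence at a time:
  Start: x ≡ 1 (mod 16).
  Combine with x ≡ 10 (mod 11); new modulus lcm = 176.
    Write x = 1 + 16·t and substitute into x ≡ 10 (mod 11): 16·t ≡ 10 − 1 = 9 (mod 11).
    Reduce coefficients mod 11: 5·t ≡ 9 (mod 11).
    The inverse of 5 mod 11 is 9 (since 5·9 = 45 = 4·11 + 1), so t ≡ 9·9 = 81 ≡ 4 (mod 11).
    Then x = 1 + 16·4 = 65, valid modulo lcm(16, 11) = 176: x ≡ 65 (mod 176).
  Combine with x ≡ 0 (mod 3); new modulus lcm = 528.
    Write x = 65 + 176·t and substitute into x ≡ 0 (mod 3): 176·t ≡ 0 − 65 = -65 (mod 3).
    Reduce coefficients mod 3: 2·t ≡ 1 (mod 3).
    The inverse of 2 mod 3 is 2 (since 2·2 = 4 = 1·3 + 1), so t ≡ 2·1 = 2 ≡ 2 (mod 3).
    Then x = 65 + 176·2 = 417, valid modulo lcm(176, 3) = 528: x ≡ 417 (mod 528).
  Combine with x ≡ 1 (mod 7); new modulus lcm = 3696.
    Write x = 417 + 528·t and substitute into x ≡ 1 (mod 7): 528·t ≡ 1 − 417 = -416 (mod 7).
    Reduce coefficients mod 7: 3·t ≡ 4 (mod 7).
    The inverse of 3 mod 7 is 5 (since 3·5 = 15 = 2·7 + 1), so t ≡ 5·4 = 20 ≡ 6 (mod 7).
    Then x = 417 + 528·6 = 3585, valid modulo lcm(528, 7) = 3696: x ≡ 3585 (mod 3696).
Verify against each original: 3585 mod 16 = 1, 3585 mod 11 = 10, 3585 mod 3 = 0, 3585 mod 7 = 1.

x ≡ 3585 (mod 3696).


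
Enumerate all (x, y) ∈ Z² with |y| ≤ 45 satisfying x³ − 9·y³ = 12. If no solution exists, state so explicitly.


The equation is x³ - 9y³ = 12. For fixed y, x³ = 9·y³ + 12, so a solution requires the RHS to be a perfect cube.
Strategy: iterate y from -45 to 45, compute RHS = 9·y³ + 12, and check whether it is a (positive or negative) perfect cube.
Check small values of y:
  y = 0: RHS = 12 is not a perfect cube.
  y = 1: RHS = 21 is not a perfect cube.
  y = -1: RHS = 3 is not a perfect cube.
  y = 2: RHS = 84 is not a perfect cube.
  y = -2: RHS = -60 is not a perfect cube.
  y = 3: RHS = 255 is not a perfect cube.
  y = -3: RHS = -231 is not a perfect cube.
Continuing the search up to |y| = 45 finds no solutions either.
No (x, y) in the scanned range satisfies the equation.

No integer solutions with |y| ≤ 45.


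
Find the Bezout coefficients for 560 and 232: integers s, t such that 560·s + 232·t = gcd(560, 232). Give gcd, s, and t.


Euclidean algorithm on (560, 232) — divide until remainder is 0:
  560 = 2 · 232 + 96
  232 = 2 · 96 + 40
  96 = 2 · 40 + 16
  40 = 2 · 16 + 8
  16 = 2 · 8 + 0
gcd(560, 232) = 8.
Track Bezout coefficients alongside the remainders: start with r₀ = 560 = a·1 + b·0 (s = 1, t = 0) and r₁ = 232 = a·0 + b·1 (s = 0, t = 1); each new remainder r_{k+1} = r_{k-1} − q_k·r_k inherits s_{k+1} = s_{k-1} − q_k·s_k, t_{k+1} = t_{k-1} − q_k·t_k, so r_k = a·s_k + b·t_k at every step:
  q = 2: r = 96, s = 1 − 2·0 = 1, t = 0 − 2·1 = -2  (check: 560·1 + 232·(-2) = 96)
  q = 2: r = 40, s = 0 − 2·1 = -2, t = 1 − 2·(-2) = 5  (check: 560·(-2) + 232·5 = 40)
  q = 2: r = 16, s = 1 − 2·(-2) = 5, t = -2 − 2·5 = -12  (check: 560·5 + 232·(-12) = 16)
  q = 2: r = 8, s = -2 − 2·5 = -12, t = 5 − 2·(-12) = 29  (check: 560·(-12) + 232·29 = 8)
The row with r = 8 (the gcd) gives the Bezout coefficients s = -12, t = 29.
Result: 560 · (-12) + 232 · (29) = 8.

gcd(560, 232) = 8; s = -12, t = 29 (check: 560·(-12) + 232·29 = 8).


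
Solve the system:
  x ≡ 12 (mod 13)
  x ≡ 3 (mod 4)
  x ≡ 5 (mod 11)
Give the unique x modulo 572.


Moduli 13, 4, 11 are pairwise coprime; by CRT there is a unique solution modulo M = 13 · 4 · 11 = 572.
Solve pairwise, accumulating the modulus:
  Start with x ≡ 12 (mod 13).
  Combine with x ≡ 3 (mod 4): since gcd(13, 4) = 1, we get a unique residue mod 52.
    Write x = 12 + 13·t and substitute into x ≡ 3 (mod 4): 13·t ≡ 3 − 12 = -9 (mod 4).
    Reduce coefficients mod 4: 1·t ≡ 3 (mod 4).
    So t ≡ 3 (mod 4).
    Then x = 12 + 13·3 = 51, valid modulo lcm(13, 4) = 52: x ≡ 51 (mod 52).
  Combine with x ≡ 5 (mod 11): since gcd(52, 11) = 1, we get a unique residue mod 572.
    Write x = 51 + 52·t and substitute into x ≡ 5 (mod 11): 52·t ≡ 5 − 51 = -46 (mod 11).
    Reduce coefficients mod 11: 8·t ≡ 9 (mod 11).
    The inverse of 8 mod 11 is 7 (since 8·7 = 56 = 5·11 + 1), so t ≡ 7·9 = 63 ≡ 8 (mod 11).
    Then x = 51 + 52·8 = 467, valid modulo lcm(52, 11) = 572: x ≡ 467 (mod 572).
Verify: 467 mod 13 = 12 ✓, 467 mod 4 = 3 ✓, 467 mod 11 = 5 ✓.

x ≡ 467 (mod 572).


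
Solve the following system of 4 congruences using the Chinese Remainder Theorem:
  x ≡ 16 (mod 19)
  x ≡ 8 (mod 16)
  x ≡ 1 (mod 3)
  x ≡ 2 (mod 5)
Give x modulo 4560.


Product of moduli M = 19 · 16 · 3 · 5 = 4560.
Merge one congruence at a time:
  Start: x ≡ 16 (mod 19).
  Combine with x ≡ 8 (mod 16); new modulus lcm = 304.
    Write x = 16 + 19·t and substitute into x ≡ 8 (mod 16): 19·t ≡ 8 − 16 = -8 (mod 16).
    Reduce coefficients mod 16: 3·t ≡ 8 (mod 16).
    The inverse of 3 mod 16 is 11 (since 3·11 = 33 = 2·16 + 1), so t ≡ 11·8 = 88 ≡ 8 (mod 16).
    Then x = 16 + 19·8 = 168, valid modulo lcm(19, 16) = 304: x ≡ 168 (mod 304).
  Combine with x ≡ 1 (mod 3); new modulus lcm = 912.
    Write x = 168 + 304·t and substitute into x ≡ 1 (mod 3): 304·t ≡ 1 − 168 = -167 (mod 3).
    Reduce coefficients mod 3: 1·t ≡ 1 (mod 3).
    So t ≡ 1 (mod 3).
    Then x = 168 + 304·1 = 472, valid modulo lcm(304, 3) = 912: x ≡ 472 (mod 912).
  Combine with x ≡ 2 (mod 5); new modulus lcm = 4560.
    Write x = 472 + 912·t and substitute into x ≡ 2 (mod 5): 912·t ≡ 2 − 472 = -470 (mod 5).
    Reduce coefficients mod 5: 2·t ≡ 0 (mod 5).
    The inverse of 2 mod 5 is 3 (since 2·3 = 6 = 1·5 + 1), so t ≡ 3·0 = 0 ≡ 0 (mod 5).
    Then x = 472 + 912·0 = 472, valid modulo lcm(912, 5) = 4560: x ≡ 472 (mod 4560).
Verify against each original: 472 mod 19 = 16, 472 mod 16 = 8, 472 mod 3 = 1, 472 mod 5 = 2.

x ≡ 472 (mod 4560).


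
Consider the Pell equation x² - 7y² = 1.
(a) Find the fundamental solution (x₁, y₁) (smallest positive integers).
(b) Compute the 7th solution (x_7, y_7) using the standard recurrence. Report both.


Step 1: Find the fundamental solution (x₁, y₁) of x² - 7y² = 1.
  Expand √7 as a continued fraction. a₀ = ⌊√7⌋ = 2; iterate m_{k+1} = d_k·a_k − m_k, d_{k+1} = (7 − m_{k+1}²)/d_k, a_{k+1} = ⌊(a₀ + m_{k+1})/d_{k+1}⌋ (starting m₀ = 0, d₀ = 1), with convergents p_k = a_k·p_{k-1} + p_{k-2}, q_k = a_k·q_{k-1} + q_{k-2} (p₋₁ = 1, q₋₁ = 0):
  k = 0: a₀ = 2; p₀/q₀ = 2/1; p₀² − 7·q₀² = 4 − 7 = -3.
  k = 1: m = 2, d = 3, a = ⌊(2 + 2)/3⌋ = 1; p/q = (1·2 + 1)/(1·1 + 0) = 3/1; p² − 7·q² = 9 − 7 = 2.
  k = 2: m = 1, d = 2, a = ⌊(2 + 1)/2⌋ = 1; p/q = (1·3 + 2)/(1·1 + 1) = 5/2; p² − 7·q² = 25 − 28 = -3.
  k = 3: m = 1, d = 3, a = ⌊(2 + 1)/3⌋ = 1; p/q = (1·5 + 3)/(1·2 + 1) = 8/3; p² − 7·q² = 64 − 63 = 1.
  The first convergent with p² − 7·q² = 1 gives the fundamental solution (x₁, y₁) = (8, 3).
Step 2: Apply the recurrence (x_{n+1}, y_{n+1}) = (x₁x_n + 7y₁y_n, x₁y_n + y₁x_n) repeatedly.
  From (x_1, y_1) = (8, 3): x_2 = 8·8 + 7·3·3 = 127; y_2 = 8·3 + 3·8 = 48.
  From (x_2, y_2) = (127, 48): x_3 = 8·127 + 7·3·48 = 2024; y_3 = 8·48 + 3·127 = 765.
  From (x_3, y_3) = (2024, 765): x_4 = 8·2024 + 7·3·765 = 32257; y_4 = 8·765 + 3·2024 = 12192.
  From (x_4, y_4) = (32257, 12192): x_5 = 8·32257 + 7·3·12192 = 514088; y_5 = 8·12192 + 3·32257 = 194307.
  From (x_5, y_5) = (514088, 194307): x_6 = 8·514088 + 7·3·194307 = 8193151; y_6 = 8·194307 + 3·514088 = 3096720.
  From (x_6, y_6) = (8193151, 3096720): x_7 = 8·8193151 + 7·3·3096720 = 130576328; y_7 = 8·3096720 + 3·8193151 = 49353213.
Step 3: Verify x_7² - 7·y_7² = 17050177433963584 - 17050177433963583 = 1 (should be 1). ✓

(x_1, y_1) = (8, 3); (x_7, y_7) = (130576328, 49353213).


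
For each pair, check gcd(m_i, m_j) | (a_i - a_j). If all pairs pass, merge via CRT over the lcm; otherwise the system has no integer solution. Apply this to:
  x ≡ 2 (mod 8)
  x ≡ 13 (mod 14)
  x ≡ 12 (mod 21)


Moduli 8, 14, 21 are not pairwise coprime, so CRT works modulo lcm(m_i) when all pairwise compatibility conditions hold.
Pairwise compatibility: gcd(m_i, m_j) must divide a_i - a_j for every pair.
Merge one congruence at a time:
  Start: x ≡ 2 (mod 8).
  Combine with x ≡ 13 (mod 14): gcd(8, 14) = 2, and 13 - 2 = 11 is NOT divisible by 2.
    ⇒ system is inconsistent (no integer solution).

No solution (the system is inconsistent).


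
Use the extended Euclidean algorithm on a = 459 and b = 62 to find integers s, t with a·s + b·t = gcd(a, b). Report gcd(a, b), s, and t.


Euclidean algorithm on (459, 62) — divide until remainder is 0:
  459 = 7 · 62 + 25
  62 = 2 · 25 + 12
  25 = 2 · 12 + 1
  12 = 12 · 1 + 0
gcd(459, 62) = 1.
Track Bezout coefficients alongside the remainders: start with r₀ = 459 = a·1 + b·0 (s = 1, t = 0) and r₁ = 62 = a·0 + b·1 (s = 0, t = 1); each new remainder r_{k+1} = r_{k-1} − q_k·r_k inherits s_{k+1} = s_{k-1} − q_k·s_k, t_{k+1} = t_{k-1} − q_k·t_k, so r_k = a·s_k + b·t_k at every step:
  q = 7: r = 25, s = 1 − 7·0 = 1, t = 0 − 7·1 = -7  (check: 459·1 + 62·(-7) = 25)
  q = 2: r = 12, s = 0 − 2·1 = -2, t = 1 − 2·(-7) = 15  (check: 459·(-2) + 62·15 = 12)
  q = 2: r = 1, s = 1 − 2·(-2) = 5, t = -7 − 2·15 = -37  (check: 459·5 + 62·(-37) = 1)
The row with r = 1 (the gcd) gives the Bezout coefficients s = 5, t = -37.
Result: 459 · (5) + 62 · (-37) = 1.

gcd(459, 62) = 1; s = 5, t = -37 (check: 459·5 + 62·(-37) = 1).


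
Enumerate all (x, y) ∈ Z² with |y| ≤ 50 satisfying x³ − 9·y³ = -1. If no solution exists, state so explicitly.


The equation is x³ - 9y³ = -1. For fixed y, x³ = 9·y³ − 1, so a solution requires the RHS to be a perfect cube.
Strategy: iterate y from -50 to 50, compute RHS = 9·y³ − 1, and check whether it is a (positive or negative) perfect cube.
Check small values of y:
  y = 0: RHS = -1 = (-1)³ ⇒ x = -1 works.
  y = 1: RHS = 8 = (2)³ ⇒ x = 2 works.
  y = -1: RHS = -10 is not a perfect cube.
  y = 2: RHS = 71 is not a perfect cube.
  y = -2: RHS = -73 is not a perfect cube.
  y = 3: RHS = 242 is not a perfect cube.
  y = -3: RHS = -244 is not a perfect cube.
Continuing the search up to |y| = 50 finds no further solutions beyond those listed.
Collected solutions: (-1, 0), (2, 1).

Solutions (with |y| ≤ 50): (-1, 0), (2, 1).


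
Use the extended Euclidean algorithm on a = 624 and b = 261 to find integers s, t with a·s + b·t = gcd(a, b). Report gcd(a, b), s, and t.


Euclidean algorithm on (624, 261) — divide until remainder is 0:
  624 = 2 · 261 + 102
  261 = 2 · 102 + 57
  102 = 1 · 57 + 45
  57 = 1 · 45 + 12
  45 = 3 · 12 + 9
  12 = 1 · 9 + 3
  9 = 3 · 3 + 0
gcd(624, 261) = 3.
Track Bezout coefficients alongside the remainders: start with r₀ = 624 = a·1 + b·0 (s = 1, t = 0) and r₁ = 261 = a·0 + b·1 (s = 0, t = 1); each new remainder r_{k+1} = r_{k-1} − q_k·r_k inherits s_{k+1} = s_{k-1} − q_k·s_k, t_{k+1} = t_{k-1} − q_k·t_k, so r_k = a·s_k + b·t_k at every step:
  q = 2: r = 102, s = 1 − 2·0 = 1, t = 0 − 2·1 = -2  (check: 624·1 + 261·(-2) = 102)
  q = 2: r = 57, s = 0 − 2·1 = -2, t = 1 − 2·(-2) = 5  (check: 624·(-2) + 261·5 = 57)
  q = 1: r = 45, s = 1 − 1·(-2) = 3, t = -2 − 1·5 = -7  (check: 624·3 + 261·(-7) = 45)
  q = 1: r = 12, s = -2 − 1·3 = -5, t = 5 − 1·(-7) = 12  (check: 624·(-5) + 261·12 = 12)
  q = 3: r = 9, s = 3 − 3·(-5) = 18, t = -7 − 3·12 = -43  (check: 624·18 + 261·(-43) = 9)
  q = 1: r = 3, s = -5 − 1·18 = -23, t = 12 − 1·(-43) = 55  (check: 624·(-23) + 261·55 = 3)
The row with r = 3 (the gcd) gives the Bezout coefficients s = -23, t = 55.
Result: 624 · (-23) + 261 · (55) = 3.

gcd(624, 261) = 3; s = -23, t = 55 (check: 624·(-23) + 261·55 = 3).


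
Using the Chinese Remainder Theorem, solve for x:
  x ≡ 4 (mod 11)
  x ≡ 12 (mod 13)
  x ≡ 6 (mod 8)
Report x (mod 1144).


Moduli 11, 13, 8 are pairwise coprime; by CRT there is a unique solution modulo M = 11 · 13 · 8 = 1144.
Solve pairwise, accumulating the modulus:
  Start with x ≡ 4 (mod 11).
  Combine with x ≡ 12 (mod 13): since gcd(11, 13) = 1, we get a unique residue mod 143.
    Write x = 4 + 11·t and substitute into x ≡ 12 (mod 13): 11·t ≡ 12 − 4 = 8 (mod 13).
    The inverse of 11 mod 13 is 6 (since 11·6 = 66 = 5·13 + 1), so t ≡ 6·8 = 48 ≡ 9 (mod 13).
    Then x = 4 + 11·9 = 103, valid modulo lcm(11, 13) = 143: x ≡ 103 (mod 143).
  Combine with x ≡ 6 (mod 8): since gcd(143, 8) = 1, we get a unique residue mod 1144.
    Write x = 103 + 143·t and substitute into x ≡ 6 (mod 8): 143·t ≡ 6 − 103 = -97 (mod 8).
    Reduce coefficients mod 8: 7·t ≡ 7 (mod 8).
    The inverse of 7 mod 8 is 7 (since 7·7 = 49 = 6·8 + 1), so t ≡ 7·7 = 49 ≡ 1 (mod 8).
    Then x = 103 + 143·1 = 246, valid modulo lcm(143, 8) = 1144: x ≡ 246 (mod 1144).
Verify: 246 mod 11 = 4 ✓, 246 mod 13 = 12 ✓, 246 mod 8 = 6 ✓.

x ≡ 246 (mod 1144).


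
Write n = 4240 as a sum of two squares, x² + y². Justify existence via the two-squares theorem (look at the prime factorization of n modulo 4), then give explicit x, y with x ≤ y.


Step 1: Factor n = 4240 = 2^4 · 5 · 53.
Step 2: Check the mod-4 condition on each prime factor: 2 = 2 (special); 5 ≡ 1 (mod 4), exponent 1; 53 ≡ 1 (mod 4), exponent 1.
All primes ≡ 3 (mod 4) appear to even exponent (or don't appear), so by the two-squares theorem n IS expressible as a sum of two squares.
Step 3: Build a representation. Group n = k² · m with k = 4 and m = 5 · 53 = 265 (a product of primes ≡ 1 (mod 4)); a representation of m scales to one of n via (k·x)² + (k·y)² = k²(x² + y²). Each prime p ≡ 1 (mod 4) is itself a sum of two squares; find a² by testing p − a² for a perfect square:
  5: 5 − 1² = 4 = 2² ⇒ 5 = 1² + 2².
  53: 53 − 1² = 52, 53 − 2² = 49 = 7² ⇒ 53 = 2² + 7².
  Combine using the Brahmagupta–Fibonacci identity (a² + b²)(c² + d²) = (ac − bd)² + (ad + bc)² = (ac + bd)² + (ad − bc)²:
  5 · 53 = 265: from (1² + 2²)(2² + 7²), take (1·2 − 2·7, 1·7 + 2·2) = (2 − 14, 7 + 4) = (-12, 11); dropping signs (only squares matter) gives (12, 11); check 12² + 11² = 144 + 121 = 265 ✓.
  Scale by k = 4: (4·12, 4·11) = (48, 44).
Step 4: Order so x ≤ y and verify: 44² + 48² = 1936 + 2304 = 4240 = n. ✓

n = 4240 = 44² + 48² (one valid representation with x ≤ y).


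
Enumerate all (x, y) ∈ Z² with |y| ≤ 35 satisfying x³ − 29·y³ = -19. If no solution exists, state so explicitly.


The equation is x³ - 29y³ = -19. For fixed y, x³ = 29·y³ − 19, so a solution requires the RHS to be a perfect cube.
Strategy: iterate y from -35 to 35, compute RHS = 29·y³ − 19, and check whether it is a (positive or negative) perfect cube.
Check small values of y:
  y = 0: RHS = -19 is not a perfect cube.
  y = 1: RHS = 10 is not a perfect cube.
  y = -1: RHS = -48 is not a perfect cube.
  y = 2: RHS = 213 is not a perfect cube.
  y = -2: RHS = -251 is not a perfect cube.
  y = 3: RHS = 764 is not a perfect cube.
  y = -3: RHS = -802 is not a perfect cube.
Continuing the search up to |y| = 35 finds no solutions either.
No (x, y) in the scanned range satisfies the equation.

No integer solutions with |y| ≤ 35.


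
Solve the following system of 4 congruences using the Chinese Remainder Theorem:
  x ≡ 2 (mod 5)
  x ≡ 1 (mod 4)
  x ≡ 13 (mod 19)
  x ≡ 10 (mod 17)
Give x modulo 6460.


Product of moduli M = 5 · 4 · 19 · 17 = 6460.
Merge one congruence at a time:
  Start: x ≡ 2 (mod 5).
  Combine with x ≡ 1 (mod 4); new modulus lcm = 20.
    Write x = 2 + 5·t and substitute into x ≡ 1 (mod 4): 5·t ≡ 1 − 2 = -1 (mod 4).
    Reduce coefficients mod 4: 1·t ≡ 3 (mod 4).
    So t ≡ 3 (mod 4).
    Then x = 2 + 5·3 = 17, valid modulo lcm(5, 4) = 20: x ≡ 17 (mod 20).
  Combine with x ≡ 13 (mod 19); new modulus lcm = 380.
    Write x = 17 + 20·t and substitute into x ≡ 13 (mod 19): 20·t ≡ 13 − 17 = -4 (mod 19).
    Reduce coefficients mod 19: 1·t ≡ 15 (mod 19).
    So t ≡ 15 (mod 19).
    Then x = 17 + 20·15 = 317, valid modulo lcm(20, 19) = 380: x ≡ 317 (mod 380).
  Combine with x ≡ 10 (mod 17); new modulus lcm = 6460.
    Write x = 317 + 380·t and substitute into x ≡ 10 (mod 17): 380·t ≡ 10 − 317 = -307 (mod 17).
    Reduce coefficients mod 17: 6·t ≡ 16 (mod 17).
    The inverse of 6 mod 17 is 3 (since 6·3 = 18 = 1·17 + 1), so t ≡ 3·16 = 48 ≡ 14 (mod 17).
    Then x = 317 + 380·14 = 5637, valid modulo lcm(380, 17) = 6460: x ≡ 5637 (mod 6460).
Verify against each original: 5637 mod 5 = 2, 5637 mod 4 = 1, 5637 mod 19 = 13, 5637 mod 17 = 10.

x ≡ 5637 (mod 6460).


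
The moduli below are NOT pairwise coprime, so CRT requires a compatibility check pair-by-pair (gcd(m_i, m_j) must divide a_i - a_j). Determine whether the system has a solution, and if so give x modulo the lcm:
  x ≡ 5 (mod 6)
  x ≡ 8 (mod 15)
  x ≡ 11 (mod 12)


Moduli 6, 15, 12 are not pairwise coprime, so CRT works modulo lcm(m_i) when all pairwise compatibility conditions hold.
Pairwise compatibility: gcd(m_i, m_j) must divide a_i - a_j for every pair.
Merge one congruence at a time:
  Start: x ≡ 5 (mod 6).
  Combine with x ≡ 8 (mod 15): gcd(6, 15) = 3; 8 - 5 = 3, which IS divisible by 3, so compatible.
    Write x = 5 + 6·t and substitute into x ≡ 8 (mod 15): 6·t ≡ 8 − 5 = 3 (mod 15).
    Divide the congruence (and modulus) by g = 3: 2·t ≡ 1 (mod 5).
    The inverse of 2 mod 5 is 3 (since 2·3 = 6 = 1·5 + 1), so t ≡ 3·1 = 3 ≡ 3 (mod 5).
    Then x = 5 + 6·3 = 23, valid modulo lcm(6, 15) = 30: x ≡ 23 (mod 30).
  Combine with x ≡ 11 (mod 12): gcd(30, 12) = 6; 11 - 23 = -12, which IS divisible by 6, so compatible.
    Write x = 23 + 30·t and substitute into x ≡ 11 (mod 12): 30·t ≡ 11 − 23 = -12 (mod 12).
    Divide the congruence (and modulus) by g = 6: 5·t ≡ -2 (mod 2).
    Reduce coefficients mod 2: 1·t ≡ 0 (mod 2).
    So t ≡ 0 (mod 2).
    Then x = 23 + 30·0 = 23, valid modulo lcm(30, 12) = 60: x ≡ 23 (mod 60).
Verify: 23 mod 6 = 5, 23 mod 15 = 8, 23 mod 12 = 11.

x ≡ 23 (mod 60).


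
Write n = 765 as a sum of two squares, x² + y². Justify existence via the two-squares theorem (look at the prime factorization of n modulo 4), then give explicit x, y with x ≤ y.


Step 1: Factor n = 765 = 3^2 · 5 · 17.
Step 2: Check the mod-4 condition on each prime factor: 3 ≡ 3 (mod 4), exponent 2 (must be even); 5 ≡ 1 (mod 4), exponent 1; 17 ≡ 1 (mod 4), exponent 1.
All primes ≡ 3 (mod 4) appear to even exponent (or don't appear), so by the two-squares theorem n IS expressible as a sum of two squares.
Step 3: Build a representation. Group n = k² · m with k = 3 and m = 5 · 17 = 85 (a product of primes ≡ 1 (mod 4)); a representation of m scales to one of n via (k·x)² + (k·y)² = k²(x² + y²). Each prime p ≡ 1 (mod 4) is itself a sum of two squares; find a² by testing p − a² for a perfect square:
  5: 5 − 1² = 4 = 2² ⇒ 5 = 1² + 2².
  17: 17 − 1² = 16 = 4² ⇒ 17 = 1² + 4².
  Combine using the Brahmagupta–Fibonacci identity (a² + b²)(c² + d²) = (ac − bd)² + (ad + bc)² = (ac + bd)² + (ad − bc)²:
  5 · 17 = 85: from (1² + 2²)(1² + 4²), take (1·1 − 2·4, 1·4 + 2·1) = (1 − 8, 4 + 2) = (-7, 6); dropping signs (only squares matter) gives (7, 6); check 7² + 6² = 49 + 36 = 85 ✓.
  Scale by k = 3: (3·7, 3·6) = (21, 18).
Step 4: Order so x ≤ y and verify: 18² + 21² = 324 + 441 = 765 = n. ✓

n = 765 = 18² + 21² (one valid representation with x ≤ y).


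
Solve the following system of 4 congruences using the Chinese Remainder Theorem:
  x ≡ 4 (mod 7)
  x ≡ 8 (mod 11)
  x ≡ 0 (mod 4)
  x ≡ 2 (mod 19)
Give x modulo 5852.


Product of moduli M = 7 · 11 · 4 · 19 = 5852.
Merge one congruence at a time:
  Start: x ≡ 4 (mod 7).
  Combine with x ≡ 8 (mod 11); new modulus lcm = 77.
    Write x = 4 + 7·t and substitute into x ≡ 8 (mod 11): 7·t ≡ 8 − 4 = 4 (mod 11).
    The inverse of 7 mod 11 is 8 (since 7·8 = 56 = 5·11 + 1), so t ≡ 8·4 = 32 ≡ 10 (mod 11).
    Then x = 4 + 7·10 = 74, valid modulo lcm(7, 11) = 77: x ≡ 74 (mod 77).
  Combine with x ≡ 0 (mod 4); new modulus lcm = 308.
    Write x = 74 + 77·t and substitute into x ≡ 0 (mod 4): 77·t ≡ 0 − 74 = -74 (mod 4).
    Reduce coefficients mod 4: 1·t ≡ 2 (mod 4).
    So t ≡ 2 (mod 4).
    Then x = 74 + 77·2 = 228, valid modulo lcm(77, 4) = 308: x ≡ 228 (mod 308).
  Combine with x ≡ 2 (mod 19); new modulus lcm = 5852.
    Write x = 228 + 308·t and substitute into x ≡ 2 (mod 19): 308·t ≡ 2 − 228 = -226 (mod 19).
    Reduce coefficients mod 19: 4·t ≡ 2 (mod 19).
    The inverse of 4 mod 19 is 5 (since 4·5 = 20 = 1·19 + 1), so t ≡ 5·2 = 10 ≡ 10 (mod 19).
    Then x = 228 + 308·10 = 3308, valid modulo lcm(308, 19) = 5852: x ≡ 3308 (mod 5852).
Verify against each original: 3308 mod 7 = 4, 3308 mod 11 = 8, 3308 mod 4 = 0, 3308 mod 19 = 2.

x ≡ 3308 (mod 5852).


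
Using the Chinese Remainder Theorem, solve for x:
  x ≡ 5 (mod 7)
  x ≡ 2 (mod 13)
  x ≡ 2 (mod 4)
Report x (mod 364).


Moduli 7, 13, 4 are pairwise coprime; by CRT there is a unique solution modulo M = 7 · 13 · 4 = 364.
Solve pairwise, accumulating the modulus:
  Start with x ≡ 5 (mod 7).
  Combine with x ≡ 2 (mod 13): since gcd(7, 13) = 1, we get a unique residue mod 91.
    Write x = 5 + 7·t and substitute into x ≡ 2 (mod 13): 7·t ≡ 2 − 5 = -3 (mod 13).
    Reduce coefficients mod 13: 7·t ≡ 10 (mod 13).
    The inverse of 7 mod 13 is 2 (since 7·2 = 14 = 1·13 + 1), so t ≡ 2·10 = 20 ≡ 7 (mod 13).
    Then x = 5 + 7·7 = 54, valid modulo lcm(7, 13) = 91: x ≡ 54 (mod 91).
  Combine with x ≡ 2 (mod 4): since gcd(91, 4) = 1, we get a unique residue mod 364.
    Write x = 54 + 91·t and substitute into x ≡ 2 (mod 4): 91·t ≡ 2 − 54 = -52 (mod 4).
    Reduce coefficients mod 4: 3·t ≡ 0 (mod 4).
    The inverse of 3 mod 4 is 3 (since 3·3 = 9 = 2·4 + 1), so t ≡ 3·0 = 0 ≡ 0 (mod 4).
    Then x = 54 + 91·0 = 54, valid modulo lcm(91, 4) = 364: x ≡ 54 (mod 364).
Verify: 54 mod 7 = 5 ✓, 54 mod 13 = 2 ✓, 54 mod 4 = 2 ✓.

x ≡ 54 (mod 364).


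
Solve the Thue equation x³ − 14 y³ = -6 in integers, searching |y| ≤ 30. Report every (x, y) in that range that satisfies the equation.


The equation is x³ - 14y³ = -6. For fixed y, x³ = 14·y³ − 6, so a solution requires the RHS to be a perfect cube.
Strategy: iterate y from -30 to 30, compute RHS = 14·y³ − 6, and check whether it is a (positive or negative) perfect cube.
Check small values of y:
  y = 0: RHS = -6 is not a perfect cube.
  y = 1: RHS = 8 = (2)³ ⇒ x = 2 works.
  y = -1: RHS = -20 is not a perfect cube.
  y = 2: RHS = 106 is not a perfect cube.
  y = -2: RHS = -118 is not a perfect cube.
  y = 3: RHS = 372 is not a perfect cube.
  y = -3: RHS = -384 is not a perfect cube.
Continuing the search up to |y| = 30 finds no further solutions beyond those listed.
Collected solutions: (2, 1).

Solutions (with |y| ≤ 30): (2, 1).


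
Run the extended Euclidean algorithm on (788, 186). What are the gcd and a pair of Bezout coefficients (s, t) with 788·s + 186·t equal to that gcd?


Euclidean algorithm on (788, 186) — divide until remainder is 0:
  788 = 4 · 186 + 44
  186 = 4 · 44 + 10
  44 = 4 · 10 + 4
  10 = 2 · 4 + 2
  4 = 2 · 2 + 0
gcd(788, 186) = 2.
Track Bezout coefficients alongside the remainders: start with r₀ = 788 = a·1 + b·0 (s = 1, t = 0) and r₁ = 186 = a·0 + b·1 (s = 0, t = 1); each new remainder r_{k+1} = r_{k-1} − q_k·r_k inherits s_{k+1} = s_{k-1} − q_k·s_k, t_{k+1} = t_{k-1} − q_k·t_k, so r_k = a·s_k + b·t_k at every step:
  q = 4: r = 44, s = 1 − 4·0 = 1, t = 0 − 4·1 = -4  (check: 788·1 + 186·(-4) = 44)
  q = 4: r = 10, s = 0 − 4·1 = -4, t = 1 − 4·(-4) = 17  (check: 788·(-4) + 186·17 = 10)
  q = 4: r = 4, s = 1 − 4·(-4) = 17, t = -4 − 4·17 = -72  (check: 788·17 + 186·(-72) = 4)
  q = 2: r = 2, s = -4 − 2·17 = -38, t = 17 − 2·(-72) = 161  (check: 788·(-38) + 186·161 = 2)
The row with r = 2 (the gcd) gives the Bezout coefficients s = -38, t = 161.
Result: 788 · (-38) + 186 · (161) = 2.

gcd(788, 186) = 2; s = -38, t = 161 (check: 788·(-38) + 186·161 = 2).


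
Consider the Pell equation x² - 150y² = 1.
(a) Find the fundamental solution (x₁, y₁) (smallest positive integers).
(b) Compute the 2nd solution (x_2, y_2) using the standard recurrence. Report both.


Step 1: Find the fundamental solution (x₁, y₁) of x² - 150y² = 1.
  Expand √150 as a continued fraction. a₀ = ⌊√150⌋ = 12; iterate m_{k+1} = d_k·a_k − m_k, d_{k+1} = (150 − m_{k+1}²)/d_k, a_{k+1} = ⌊(a₀ + m_{k+1})/d_{k+1}⌋ (starting m₀ = 0, d₀ = 1), with convergents p_k = a_k·p_{k-1} + p_{k-2}, q_k = a_k·q_{k-1} + q_{k-2} (p₋₁ = 1, q₋₁ = 0):
  k = 0: a₀ = 12; p₀/q₀ = 12/1; p₀² − 150·q₀² = 144 − 150 = -6.
  k = 1: m = 12, d = 6, a = ⌊(12 + 12)/6⌋ = 4; p/q = (4·12 + 1)/(4·1 + 0) = 49/4; p² − 150·q² = 2401 − 2400 = 1.
  The first convergent with p² − 150·q² = 1 gives the fundamental solution (x₁, y₁) = (49, 4).
Step 2: Apply the recurrence (x_{n+1}, y_{n+1}) = (x₁x_n + 150y₁y_n, x₁y_n + y₁x_n) repeatedly.
  From (x_1, y_1) = (49, 4): x_2 = 49·49 + 150·4·4 = 4801; y_2 = 49·4 + 4·49 = 392.
Step 3: Verify x_2² - 150·y_2² = 23049601 - 23049600 = 1 (should be 1). ✓

(x_1, y_1) = (49, 4); (x_2, y_2) = (4801, 392).


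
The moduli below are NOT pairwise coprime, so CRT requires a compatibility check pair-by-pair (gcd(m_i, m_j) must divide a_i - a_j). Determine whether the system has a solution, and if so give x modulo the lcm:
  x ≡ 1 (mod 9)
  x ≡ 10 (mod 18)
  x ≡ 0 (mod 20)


Moduli 9, 18, 20 are not pairwise coprime, so CRT works modulo lcm(m_i) when all pairwise compatibility conditions hold.
Pairwise compatibility: gcd(m_i, m_j) must divide a_i - a_j for every pair.
Merge one congruence at a time:
  Start: x ≡ 1 (mod 9).
  Combine with x ≡ 10 (mod 18): gcd(9, 18) = 9; 10 - 1 = 9, which IS divisible by 9, so compatible.
    Write x = 1 + 9·t and substitute into x ≡ 10 (mod 18): 9·t ≡ 10 − 1 = 9 (mod 18).
    Divide the congruence (and modulus) by g = 9: 1·t ≡ 1 (mod 2).
    So t ≡ 1 (mod 2).
    Then x = 1 + 9·1 = 10, valid modulo lcm(9, 18) = 18: x ≡ 10 (mod 18).
  Combine with x ≡ 0 (mod 20): gcd(18, 20) = 2; 0 - 10 = -10, which IS divisible by 2, so compatible.
    Write x = 10 + 18·t and substitute into x ≡ 0 (mod 20): 18·t ≡ 0 − 10 = -10 (mod 20).
    Divide the congruence (and modulus) by g = 2: 9·t ≡ -5 (mod 10).
    Reduce coefficients mod 10: 9·t ≡ 5 (mod 10).
    The inverse of 9 mod 10 is 9 (since 9·9 = 81 = 8·10 + 1), so t ≡ 9·5 = 45 ≡ 5 (mod 10).
    Then x = 10 + 18·5 = 100, valid modulo lcm(18, 20) = 180: x ≡ 100 (mod 180).
Verify: 100 mod 9 = 1, 100 mod 18 = 10, 100 mod 20 = 0.

x ≡ 100 (mod 180).
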